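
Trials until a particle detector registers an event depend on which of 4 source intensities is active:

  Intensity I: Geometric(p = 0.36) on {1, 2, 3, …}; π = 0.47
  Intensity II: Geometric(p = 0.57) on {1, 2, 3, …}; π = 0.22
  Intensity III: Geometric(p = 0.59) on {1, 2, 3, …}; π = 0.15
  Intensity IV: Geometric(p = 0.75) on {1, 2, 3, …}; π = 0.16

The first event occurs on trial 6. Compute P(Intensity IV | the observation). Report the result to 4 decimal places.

0.0055

The responsibility of component k is π_k f_k(x) divided by Σ_j π_j f_j(x).
Geometric probabilities:
  L_I = 0.36·(1−0.36)^5 = 0.36·0.107374 = 0.0386547
  L_II = 0.57·(1−0.57)^5 = 0.57·0.0147008 = 0.00837948
  L_III = 0.59·(1−0.59)^5 = 0.59·0.0115856 = 0.00683552
  L_IV = 0.75·(1−0.75)^5 = 0.75·0.000976562 = 0.000732422
Unnormalised posteriors:
  π_I·L_I = 0.47 × 0.0386547 = 0.0181677
  π_II·L_II = 0.22 × 0.00837948 = 0.00184349
  π_III·L_III = 0.15 × 0.00683552 = 0.00102533
  π_IV·L_IV = 0.16 × 0.000732422 = 0.000117187
Sum: 0.0181677 + 0.00184349 + 0.00102533 + 0.000117187 = 0.0211537
P(Intensity IV | 6) ≈ 0.0055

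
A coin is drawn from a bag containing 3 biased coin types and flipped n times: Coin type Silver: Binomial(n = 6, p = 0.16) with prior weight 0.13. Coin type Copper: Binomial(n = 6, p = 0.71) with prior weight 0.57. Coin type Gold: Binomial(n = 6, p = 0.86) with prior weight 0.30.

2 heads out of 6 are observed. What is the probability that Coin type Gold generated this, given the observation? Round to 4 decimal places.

By Bayes' theorem, P(k | x) = w_k f_k(x) / Σ_j w_j f_j(x).
Component likelihoods at x = 2 heads out of 6:
  p_Silver = 0.191183
  p_Copper = 0.0534811
  p_Gold = 0.00426187
Prior × likelihood for each component:
  w_Silver·p_Silver = 0.13 × 0.191183 = 0.0248537
  w_Copper·p_Copper = 0.57 × 0.0534811 = 0.0304842
  w_Gold·p_Gold = 0.30 × 0.00426187 = 0.00127856
Evidence: 0.0248537 + 0.0304842 + 0.00127856 = 0.0566165
P(Coin type Gold | data) = 0.00127856 / 0.0566165 ≈ 0.0226

0.0226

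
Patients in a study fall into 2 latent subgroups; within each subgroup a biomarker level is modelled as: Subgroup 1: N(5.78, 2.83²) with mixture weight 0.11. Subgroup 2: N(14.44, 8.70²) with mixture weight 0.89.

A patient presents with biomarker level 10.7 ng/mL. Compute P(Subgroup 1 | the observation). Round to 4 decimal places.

Posterior ∝ prior × likelihood, so P(k | x) ∝ π_k f_k(x); normalise over all components.
Component likelihoods at x = 10.7 ng/mL:
  L_1 = 0.0311035
  L_2 = 0.0418082
Prior × likelihood for each component:
  π_1·L_1 = 0.11 × 0.0311035 = 0.00342139
  π_2·L_2 = 0.89 × 0.0418082 = 0.0372093
Marginal: 0.00342139 + 0.0372093 = 0.0406307
P(Subgroup 1 | data) ≈ 0.0842

0.0842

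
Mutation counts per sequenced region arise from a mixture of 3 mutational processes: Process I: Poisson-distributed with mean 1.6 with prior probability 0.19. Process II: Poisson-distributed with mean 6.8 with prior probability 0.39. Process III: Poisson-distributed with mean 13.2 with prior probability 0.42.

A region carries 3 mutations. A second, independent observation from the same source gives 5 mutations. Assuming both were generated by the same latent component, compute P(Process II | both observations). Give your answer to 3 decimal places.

0.869

P(component k | x) = π_k·f_k(x) / marginal(x), where marginal(x) = Σ_j π_j·f_j(x).
Since both observations come from the same component, the likelihood for component k is f_k(x₁)·f_k(x₂).
  L_I = [e^(−1.6)·1.6^3/3! = 0.137828] × [0.017642] = 0.00243156
  L_II = [e^(−6.8)·6.8^3/3! = 0.0583678] × [0.134946] = 0.00787651
  L_III = [e^(−13.2)·13.2^3/3! = 0.000709387] × [0.00618018] = 4.38414e-06
Unnormalised posteriors:
  π_I·L_I = 0.19 × 0.00243156 = 0.000461996
  π_II·L_II = 0.39 × 0.00787651 = 0.00307184
  π_III·L_III = 0.42 × 4.38414e-06 = 1.84134e-06
Marginal: 0.000461996 + 0.00307184 + 1.84134e-06 = 0.00353568
Responsibility of Process II: 0.00307184 / 0.00353568 ≈ 0.869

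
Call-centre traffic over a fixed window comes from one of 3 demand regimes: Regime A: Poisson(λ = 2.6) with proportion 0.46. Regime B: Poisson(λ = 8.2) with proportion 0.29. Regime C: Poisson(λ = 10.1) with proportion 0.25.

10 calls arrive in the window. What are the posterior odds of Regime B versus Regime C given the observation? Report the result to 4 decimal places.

Posterior odds = (π_i f_i(x)) / (π_j f_j(x)); the normalising sum cancels.
Component likelihoods at x = 10 calls:
  f_A = 0.000288938
  f_B = 0.104031
  f_C = 0.125048
0.0301688 / 0.031262 ≈ 0.9650

0.9650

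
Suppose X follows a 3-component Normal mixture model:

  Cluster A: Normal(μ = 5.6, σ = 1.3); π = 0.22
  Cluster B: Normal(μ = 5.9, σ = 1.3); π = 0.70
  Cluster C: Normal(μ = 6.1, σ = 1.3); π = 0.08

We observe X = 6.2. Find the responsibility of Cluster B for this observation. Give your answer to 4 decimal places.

Apply Bayes' rule: the posterior for each component is proportional to its prior times its likelihood at x.
Component likelihoods at x = 6.2:
  f_A = (1/(1.3·√(2π)))·exp(−(6.2−5.6)²/(2·1.3²)) = 0.306879·exp(-0.10651) = 0.275874
  f_B = (1/(1.3·√(2π)))·exp(−(6.2−5.9)²/(2·1.3²)) = 0.306879·exp(-0.02663) = 0.298815
  f_C = (1/(1.3·√(2π)))·exp(−(6.2−6.1)²/(2·1.3²)) = 0.306879·exp(-0.00296) = 0.305972
Weight by the priors:
  w_A·f_A = 0.22 × 0.275874 = 0.0606922
  w_B·f_B = 0.70 × 0.298815 = 0.209171
  w_C·f_C = 0.08 × 0.305972 = 0.0244778
Sum: 0.0606922 + 0.209171 + 0.0244778 = 0.294341
P(Cluster B | x) ≈ 0.7106

0.7106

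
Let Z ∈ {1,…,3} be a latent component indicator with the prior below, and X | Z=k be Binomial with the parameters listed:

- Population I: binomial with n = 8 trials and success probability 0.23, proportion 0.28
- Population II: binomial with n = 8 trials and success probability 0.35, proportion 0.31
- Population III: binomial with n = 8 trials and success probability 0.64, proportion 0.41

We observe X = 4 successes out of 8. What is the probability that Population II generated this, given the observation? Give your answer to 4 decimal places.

0.3672

Posterior ∝ prior × likelihood, so P(k | x) ∝ π_k f_k(x); normalise over all components.
Component likelihoods at x = 4 successes out of 8:
  L_I = 0.0688608
  L_II = 0.18751
  L_III = 0.197255
Multiply by the mixture weights:
  π_I·L_I = 0.28 × 0.0688608 = 0.019281
  π_II·L_II = 0.31 × 0.18751 = 0.058128
  π_III·L_III = 0.41 × 0.197255 = 0.0808745
Evidence: 0.019281 + 0.058128 + 0.0808745 = 0.158284
So the posterior for Population II is 0.058128 / 0.158284 ≈ 0.3672.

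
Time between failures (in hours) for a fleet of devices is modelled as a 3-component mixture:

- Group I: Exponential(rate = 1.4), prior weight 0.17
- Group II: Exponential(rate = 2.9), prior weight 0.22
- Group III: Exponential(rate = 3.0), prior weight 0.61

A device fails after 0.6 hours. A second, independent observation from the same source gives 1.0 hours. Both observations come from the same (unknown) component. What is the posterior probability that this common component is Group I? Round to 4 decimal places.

0.3600

Apply Bayes' rule: the posterior for each component is proportional to its prior times its likelihood at x.
Since both observations come from the same component, the likelihood for component k is f_k(x₁)·f_k(x₂).
  p_I = [1.4·e^(−1.4·0.6) = 1.4·e^(−0.8400) = 0.604395] × [0.345236] = 0.208659
  p_II = [2.9·e^(−2.9·0.6) = 2.9·e^(−1.7400) = 0.509009] × [0.159567] = 0.0812212
  p_III = [3.0·e^(−3.0·0.6) = 3.0·e^(−1.8000) = 0.495897] × [0.149361] = 0.0740677
Prior × likelihood for each component:
  π_I·p_I = 0.17 × 0.208659 = 0.035472
  π_II·p_II = 0.22 × 0.0812212 = 0.0178687
  π_III·p_III = 0.61 × 0.0740677 = 0.0451813
Marginal: 0.035472 + 0.0178687 + 0.0451813 = 0.098522
P(Group I | x₁,x₂) = 0.035472 / 0.098522 ≈ 0.3600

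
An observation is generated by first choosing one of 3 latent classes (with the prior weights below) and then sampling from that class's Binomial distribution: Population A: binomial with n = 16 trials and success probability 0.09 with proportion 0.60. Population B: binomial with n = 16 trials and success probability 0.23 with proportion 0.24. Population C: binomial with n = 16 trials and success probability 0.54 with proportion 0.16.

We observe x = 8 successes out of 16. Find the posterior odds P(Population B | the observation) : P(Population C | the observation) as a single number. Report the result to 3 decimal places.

Posterior odds = (P(Z=i) f_i(x)) / (P(Z=j) f_j(x)); the normalising sum cancels.
Binomial probabilities:
  f_A = C(16,8)·0.09^8·0.91^8 = 12870·4.30467e-09·0.470253 = 2.60525e-05
  f_B = C(16,8)·0.23^8·0.77^8 = 12870·7.8311e-06·0.123574 = 0.0124545
  f_C = C(16,8)·0.54^8·0.46^8 = 12870·0.0072302·0.00200476 = 0.186548
Odds = (0.24/0.16) × (0.0124545/0.186548) = 1.5 × 0.066763 ≈ 0.100

0.100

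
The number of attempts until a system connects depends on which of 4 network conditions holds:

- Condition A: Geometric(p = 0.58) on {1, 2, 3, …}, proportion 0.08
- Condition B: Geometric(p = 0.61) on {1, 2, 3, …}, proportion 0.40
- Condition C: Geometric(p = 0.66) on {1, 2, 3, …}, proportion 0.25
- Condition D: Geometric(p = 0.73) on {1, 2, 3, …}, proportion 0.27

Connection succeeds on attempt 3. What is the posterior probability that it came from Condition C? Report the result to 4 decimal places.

Apply Bayes' rule: the posterior for each component is proportional to its prior times its likelihood at x.
Component likelihoods at x = 3:
  p_A = 0.102312
  p_B = 0.092781
  p_C = 0.076296
  p_D = 0.053217
Weight by the priors:
  π_A·p_A = 0.08 × 0.102312 = 0.00818496
  π_B·p_B = 0.40 × 0.092781 = 0.0371124
  π_C·p_C = 0.25 × 0.076296 = 0.019074
  π_D·p_D = 0.27 × 0.053217 = 0.0143686
Normaliser: 0.00818496 + 0.0371124 + 0.019074 + 0.0143686 = 0.07874
Responsibility of Condition C: 0.019074 / 0.07874 ≈ 0.2422

0.2422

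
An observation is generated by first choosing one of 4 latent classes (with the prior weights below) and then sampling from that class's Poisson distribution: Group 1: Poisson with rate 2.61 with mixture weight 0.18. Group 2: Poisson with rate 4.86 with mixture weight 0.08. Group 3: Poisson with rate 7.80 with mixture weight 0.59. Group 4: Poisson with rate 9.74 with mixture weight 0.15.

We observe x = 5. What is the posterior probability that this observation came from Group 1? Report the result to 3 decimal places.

0.145

Apply Bayes' rule: the posterior for each component is proportional to its prior times its likelihood at x.
Component likelihoods at x = 5:
  L_1 = e^(−2.61)·2.61^5/5! = 0.0742186
  L_2 = e^(−4.86)·4.86^5/5! = 0.175117
  L_3 = e^(−7.80)·7.80^5/5! = 0.0985814
  L_4 = e^(−9.74)·9.74^5/5! = 0.0430116
Unnormalised posteriors:
  P(Z=1)·L_1 = 0.18 × 0.0742186 = 0.0133593
  P(Z=2)·L_2 = 0.08 × 0.175117 = 0.0140094
  P(Z=3)·L_3 = 0.59 × 0.0985814 = 0.058163
  P(Z=4)·L_4 = 0.15 × 0.0430116 = 0.00645174
Normaliser: 0.0133593 + 0.0140094 + 0.058163 + 0.00645174 = 0.0919835
So the posterior for Group 1 is 0.0133593 / 0.0919835 ≈ 0.145.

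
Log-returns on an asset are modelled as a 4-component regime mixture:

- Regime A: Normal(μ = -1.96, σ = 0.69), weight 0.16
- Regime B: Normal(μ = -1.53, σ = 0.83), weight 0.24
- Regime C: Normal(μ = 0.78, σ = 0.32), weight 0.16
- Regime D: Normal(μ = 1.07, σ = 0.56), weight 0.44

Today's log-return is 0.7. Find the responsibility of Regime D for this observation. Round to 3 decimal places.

P(component k | x) = π_k·f_k(x) / marginal(x), where marginal(x) = Σ_j π_j·f_j(x).
Component likelihoods at x = 0.7:
  f_A = (1/(0.69·√(2π)))·exp(−(0.7−-1.96)²/(2·0.69²)) = 0.578177·exp(-7.43079) = 0.000342696
  f_B = (1/(0.83·√(2π)))·exp(−(0.7−-1.53)²/(2·0.83²)) = 0.480653·exp(-3.60930) = 0.0130116
  f_C = (1/(0.32·√(2π)))·exp(−(0.7−0.78)²/(2·0.32²)) = 1.246695·exp(-0.03125) = 1.20834
  f_D = (1/(0.56·√(2π)))·exp(−(0.7−1.07)²/(2·0.56²)) = 0.712397·exp(-0.21827) = 0.572701
Unnormalised posteriors:
  π_A·f_A = 0.16 × 0.000342696 = 5.48314e-05
  π_B·f_B = 0.24 × 0.0130116 = 0.00312279
  π_C·f_C = 0.16 × 1.20834 = 0.193334
  π_D·f_D = 0.44 × 0.572701 = 0.251988
Evidence: 5.48314e-05 + 0.00312279 + 0.193334 + 0.251988 = 0.4485
P(Regime D | data) = 0.251988 / 0.4485 ≈ 0.562

0.562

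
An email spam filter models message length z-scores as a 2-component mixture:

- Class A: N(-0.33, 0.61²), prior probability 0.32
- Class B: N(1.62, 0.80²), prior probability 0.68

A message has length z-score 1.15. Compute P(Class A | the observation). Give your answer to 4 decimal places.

0.0372

P(component k | x) = P(Z=k)·f_k(x) / marginal(x), where marginal(x) = Σ_j P(Z=j)·f_j(x).
Evaluate each component's likelihood at the observed value:
  L_A = (1/(0.61·√(2π)))·exp(−(1.15−-0.33)²/(2·0.61²)) = 0.654004·exp(-2.94329) = 0.0344607
  L_B = (1/(0.80·√(2π)))·exp(−(1.15−1.62)²/(2·0.80²)) = 0.498678·exp(-0.17258) = 0.419634
Weight by the priors:
  P(Z=A)·L_A = 0.32 × 0.0344607 = 0.0110274
  P(Z=B)·L_B = 0.68 × 0.419634 = 0.285351
Evidence: 0.0110274 + 0.285351 = 0.296378
P(Class A | data) ≈ 0.0372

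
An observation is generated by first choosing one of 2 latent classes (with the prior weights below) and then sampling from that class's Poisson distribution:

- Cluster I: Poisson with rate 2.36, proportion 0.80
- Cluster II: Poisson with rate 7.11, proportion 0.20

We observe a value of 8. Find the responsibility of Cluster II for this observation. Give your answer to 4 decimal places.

Posterior ∝ prior × likelihood, so P(k | x) ∝ P(Z=k) f_k(x); normalise over all components.
Component likelihoods at x = 8:
  L_I = e^(−2.36)·2.36^8/8! = 0.00225341
  L_II = e^(−7.11)·7.11^8/8! = 0.132313
Weight by the priors:
  P(Z=I)·L_I = 0.80 × 0.00225341 = 0.00180273
  P(Z=II)·L_II = 0.20 × 0.132313 = 0.0264626
Normaliser: 0.00180273 + 0.0264626 = 0.0282653
So the posterior for Cluster II is 0.0264626 / 0.0282653 ≈ 0.9362.

0.9362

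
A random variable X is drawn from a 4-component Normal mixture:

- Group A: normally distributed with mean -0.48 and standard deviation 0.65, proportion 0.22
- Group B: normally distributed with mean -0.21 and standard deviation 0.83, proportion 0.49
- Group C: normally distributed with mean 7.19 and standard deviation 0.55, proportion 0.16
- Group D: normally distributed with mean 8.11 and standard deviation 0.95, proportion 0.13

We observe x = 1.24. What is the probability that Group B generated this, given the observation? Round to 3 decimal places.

By Bayes' theorem, P(k | x) = w_k f_k(x) / Σ_j w_j f_j(x).
Normal densities:
  f_A = (1/(0.65·√(2π)))·exp(−(1.24−-0.48)²/(2·0.65²)) = 0.613757·exp(-3.50107) = 0.0185141
  f_B = (1/(0.83·√(2π)))·exp(−(1.24−-0.21)²/(2·0.83²)) = 0.480653·exp(-1.52598) = 0.104497
  f_C = (1/(0.55·√(2π)))·exp(−(1.24−7.19)²/(2·0.55²)) = 0.725350·exp(-58.51653) = 2.7999e-26
  f_D = (1/(0.95·√(2π)))·exp(−(1.24−8.11)²/(2·0.95²)) = 0.419939·exp(-26.14787) = 1.8506e-12
Unnormalised posteriors:
  w_A·f_A = 0.22 × 0.0185141 = 0.00407311
  w_B·f_B = 0.49 × 0.104497 = 0.0512038
  w_C·f_C = 0.16 × 2.7999e-26 = 4.47983e-27
  w_D·f_D = 0.13 × 1.8506e-12 = 2.40578e-13
Normaliser: 0.00407311 + 0.0512038 + 4.47983e-27 + 2.40578e-13 = 0.0552769
So the posterior for Group B is 0.0512038 / 0.0552769 ≈ 0.926.

0.926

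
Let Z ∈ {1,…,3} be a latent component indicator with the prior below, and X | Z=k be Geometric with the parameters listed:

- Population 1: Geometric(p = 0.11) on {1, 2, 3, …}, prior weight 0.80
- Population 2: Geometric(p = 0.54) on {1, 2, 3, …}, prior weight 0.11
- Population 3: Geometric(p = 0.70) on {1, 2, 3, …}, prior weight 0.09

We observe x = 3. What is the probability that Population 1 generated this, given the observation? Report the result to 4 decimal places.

The responsibility of component k is w_k f_k(x) divided by Σ_j w_j f_j(x).
Evaluate each component's likelihood at the observed value:
  L_1 = 0.087131
  L_2 = 0.114264
  L_3 = 0.063
Unnormalised posteriors:
  w_1·L_1 = 0.80 × 0.087131 = 0.0697048
  w_2·L_2 = 0.11 × 0.114264 = 0.012569
  w_3·L_3 = 0.09 × 0.063 = 0.00567
Evidence: 0.0697048 + 0.012569 + 0.00567 = 0.0879438
Responsibility of Population 1: 0.0697048 / 0.0879438 ≈ 0.7926

0.7926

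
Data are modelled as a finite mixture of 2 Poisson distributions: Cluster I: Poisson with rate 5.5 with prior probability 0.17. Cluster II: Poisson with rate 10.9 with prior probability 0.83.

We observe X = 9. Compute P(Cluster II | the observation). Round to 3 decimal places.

By Bayes' theorem, P(k | x) = π_k f_k(x) / Σ_j π_j f_j(x).
Evaluate each component's likelihood at the observed value:
  f_I = 0.0518659
  f_II = 0.110475
Weight by the priors:
  π_I·f_I = 0.17 × 0.0518659 = 0.00881719
  π_II·f_II = 0.83 × 0.110475 = 0.0916946
Sum: 0.00881719 + 0.0916946 = 0.100512
P(Cluster II | 9) = 0.0916946 / 0.100512 ≈ 0.912

0.912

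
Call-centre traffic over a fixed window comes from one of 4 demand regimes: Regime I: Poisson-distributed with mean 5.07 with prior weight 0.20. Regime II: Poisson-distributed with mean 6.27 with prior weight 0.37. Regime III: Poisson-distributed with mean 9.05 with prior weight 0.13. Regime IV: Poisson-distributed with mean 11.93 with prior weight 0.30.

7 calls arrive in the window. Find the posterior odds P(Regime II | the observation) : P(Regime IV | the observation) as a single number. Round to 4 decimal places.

3.9226

Posterior odds = (π_i f_i(x)) / (π_j f_j(x)); the normalising sum cancels.
Evaluate each component's likelihood at the observed value:
  L_I = 0.107338
  L_II = 0.143026
  L_III = 0.11581
  L_IV = 0.0449696
Posterior odds = (π_II·L_II) / (π_IV·L_IV) = (0.37·0.143026) / (0.30·0.0449696) = 0.0529197 / 0.0134909 ≈ 3.9226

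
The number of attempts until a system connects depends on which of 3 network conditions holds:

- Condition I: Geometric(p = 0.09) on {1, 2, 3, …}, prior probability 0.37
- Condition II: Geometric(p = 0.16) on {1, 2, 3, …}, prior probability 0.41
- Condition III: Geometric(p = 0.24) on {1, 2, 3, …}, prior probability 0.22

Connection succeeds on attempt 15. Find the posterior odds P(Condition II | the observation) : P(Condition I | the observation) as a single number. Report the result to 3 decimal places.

0.642

The posterior odds equal the prior odds times the likelihood ratio: (π_i/π_j)·(f_i(x)/f_j(x)).
Component likelihoods at x = 15:
  L_I = 0.09·(1−0.09)^14 = 0.09·0.267042 = 0.0240338
  L_II = 0.16·(1−0.16)^14 = 0.16·0.0870783 = 0.0139325
  L_III = 0.24·(1−0.24)^14 = 0.24·0.0214482 = 0.00514756
0.00571234 / 0.0088925 ≈ 0.642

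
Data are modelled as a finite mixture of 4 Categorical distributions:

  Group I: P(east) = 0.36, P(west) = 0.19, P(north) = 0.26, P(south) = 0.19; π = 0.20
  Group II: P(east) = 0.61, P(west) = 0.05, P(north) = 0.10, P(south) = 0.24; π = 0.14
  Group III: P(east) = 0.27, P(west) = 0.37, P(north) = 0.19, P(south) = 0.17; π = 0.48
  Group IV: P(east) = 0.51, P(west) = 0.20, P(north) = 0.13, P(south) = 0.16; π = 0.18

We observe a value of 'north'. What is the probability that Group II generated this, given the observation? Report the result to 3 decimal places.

The responsibility of component k is π_k f_k(x) divided by Σ_j π_j f_j(x).
Categorical probabilities:
  p_I = 0.26
  p_II = 0.1
  p_III = 0.19
  p_IV = 0.13
Prior × likelihood for each component:
  π_I·p_I = 0.20 × 0.26 = 0.052
  π_II·p_II = 0.14 × 0.1 = 0.014
  π_III·p_III = 0.48 × 0.19 = 0.0912
  π_IV·p_IV = 0.18 × 0.13 = 0.0234
Marginal: 0.052 + 0.014 + 0.0912 + 0.0234 = 0.1806
So the posterior for Group II is 0.014 / 0.1806 ≈ 0.078.

0.078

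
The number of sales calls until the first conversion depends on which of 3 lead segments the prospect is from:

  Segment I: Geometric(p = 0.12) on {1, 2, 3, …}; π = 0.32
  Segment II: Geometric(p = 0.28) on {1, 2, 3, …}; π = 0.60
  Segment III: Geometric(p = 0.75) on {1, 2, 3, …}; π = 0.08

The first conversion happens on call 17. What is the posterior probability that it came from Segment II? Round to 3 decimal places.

The responsibility of component k is π_k f_k(x) divided by Σ_j π_j f_j(x).
Geometric probabilities:
  L_I = 0.12·(1−0.12)^16 = 0.12·0.129337 = 0.0155204
  L_II = 0.28·(1−0.28)^16 = 0.28·0.00521579 = 0.00146042
  L_III = 0.75·(1−0.75)^16 = 0.75·2.32831e-10 = 1.74623e-10
Weight by the priors:
  π_I·L_I = 0.32 × 0.0155204 = 0.00496654
  π_II·L_II = 0.60 × 0.00146042 = 0.000876252
  π_III·L_III = 0.08 × 1.74623e-10 = 1.39698e-11
Marginal: 0.00496654 + 0.000876252 + 1.39698e-11 = 0.00584279
P(Segment II | 17) ≈ 0.150

0.150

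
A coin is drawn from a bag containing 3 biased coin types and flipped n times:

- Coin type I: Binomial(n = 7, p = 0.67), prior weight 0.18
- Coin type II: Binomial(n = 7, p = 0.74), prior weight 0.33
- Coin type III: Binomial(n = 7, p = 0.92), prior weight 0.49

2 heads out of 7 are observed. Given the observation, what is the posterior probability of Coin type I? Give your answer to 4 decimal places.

0.5941

P(component k | x) = P(Z=k)·f_k(x) / marginal(x), where marginal(x) = Σ_j P(Z=j)·f_j(x).
Component likelihoods at x = 2 heads out of 7:
  L_I = C(7,2)·0.67^2·0.33^5 = 21·0.4489·0.00391354 = 0.0368925
  L_II = C(7,2)·0.74^2·0.26^5 = 21·0.5476·0.00118814 = 0.0136631
  L_III = C(7,2)·0.92^2·0.08^5 = 21·0.8464·3.2768e-06 = 5.82432e-05
Unnormalised posteriors:
  P(Z=I)·L_I = 0.18 × 0.0368925 = 0.00664066
  P(Z=II)·L_II = 0.33 × 0.0136631 = 0.00450883
  P(Z=III)·L_III = 0.49 × 5.82432e-05 = 2.85391e-05
Normaliser: 0.00664066 + 0.00450883 + 2.85391e-05 = 0.011178
P(Coin type I | the observation) ≈ 0.5941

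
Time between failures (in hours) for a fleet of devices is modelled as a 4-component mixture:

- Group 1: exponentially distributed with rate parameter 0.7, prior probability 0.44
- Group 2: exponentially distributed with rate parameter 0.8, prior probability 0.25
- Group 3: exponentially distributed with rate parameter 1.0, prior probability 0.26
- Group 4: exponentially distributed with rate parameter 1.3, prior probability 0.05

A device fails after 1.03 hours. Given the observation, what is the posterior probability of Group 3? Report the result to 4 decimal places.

0.2672

P(component k | x) = w_k·f_k(x) / marginal(x), where marginal(x) = Σ_j w_j·f_j(x).
Component likelihoods at x = 1.03 hours:
  f_1 = 0.340386
  f_2 = 0.350939
  f_3 = 0.357007
  f_4 = 0.34074
Unnormalised posteriors:
  w_1·f_1 = 0.44 × 0.340386 = 0.14977
  w_2·f_2 = 0.25 × 0.350939 = 0.0877347
  w_3·f_3 = 0.26 × 0.357007 = 0.0928218
  w_4·f_4 = 0.05 × 0.34074 = 0.017037
Normaliser: 0.14977 + 0.0877347 + 0.0928218 + 0.017037 = 0.347363
P(Group 3 | data) ≈ 0.2672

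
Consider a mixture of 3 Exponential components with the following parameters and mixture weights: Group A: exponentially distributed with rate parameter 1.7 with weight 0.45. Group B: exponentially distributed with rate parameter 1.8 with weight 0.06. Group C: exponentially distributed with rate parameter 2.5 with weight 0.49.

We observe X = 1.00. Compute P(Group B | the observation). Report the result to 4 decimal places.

0.0692

Apply Bayes' rule: the posterior for each component is proportional to its prior times its likelihood at x.
Exponential densities:
  p_A = 1.7·e^(−1.7·1.00) = 1.7·e^(−1.7000) = 0.310562
  p_B = 1.8·e^(−1.8·1.00) = 1.8·e^(−1.8000) = 0.297538
  p_C = 2.5·e^(−2.5·1.00) = 2.5·e^(−2.5000) = 0.205212
Multiply by the mixture weights:
  π_A·p_A = 0.45 × 0.310562 = 0.139753
  π_B·p_B = 0.06 × 0.297538 = 0.0178523
  π_C·p_C = 0.49 × 0.205212 = 0.100554
Evidence: 0.139753 + 0.0178523 + 0.100554 = 0.258159
P(Group B | data) ≈ 0.0692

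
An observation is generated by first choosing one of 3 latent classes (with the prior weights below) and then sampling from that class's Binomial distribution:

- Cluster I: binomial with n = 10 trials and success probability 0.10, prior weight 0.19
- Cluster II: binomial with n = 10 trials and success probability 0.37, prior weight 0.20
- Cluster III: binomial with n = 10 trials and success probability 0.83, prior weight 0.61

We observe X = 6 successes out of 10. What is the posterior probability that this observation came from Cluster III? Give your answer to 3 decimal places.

Posterior ∝ prior × likelihood, so P(k | x) ∝ P(Z=k) f_k(x); normalise over all components.
Binomial probabilities:
  p_I = 0.000137781
  p_II = 0.0848774
  p_III = 0.0573434
Weight by the priors:
  P(Z=I)·p_I = 0.19 × 0.000137781 = 2.61784e-05
  P(Z=II)·p_II = 0.20 × 0.0848774 = 0.0169755
  P(Z=III)·p_III = 0.61 × 0.0573434 = 0.0349795
Denominator: 2.61784e-05 + 0.0169755 + 0.0349795 = 0.0519811
P(Cluster III | 6 successes out of 10) = 0.0349795 / 0.0519811 ≈ 0.673

0.673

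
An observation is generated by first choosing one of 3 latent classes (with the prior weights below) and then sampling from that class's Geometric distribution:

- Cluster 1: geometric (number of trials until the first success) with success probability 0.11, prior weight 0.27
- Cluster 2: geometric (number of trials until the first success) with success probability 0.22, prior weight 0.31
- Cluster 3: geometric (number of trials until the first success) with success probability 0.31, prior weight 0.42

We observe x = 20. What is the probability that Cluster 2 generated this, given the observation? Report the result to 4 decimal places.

Apply Bayes' rule: the posterior for each component is proportional to its prior times its likelihood at x.
Evaluate each component's likelihood at the observed value:
  f_1 = 0.11·(1−0.11)^19 = 0.11·0.109247 = 0.0120172
  f_2 = 0.22·(1−0.22)^19 = 0.22·0.00890835 = 0.00195984
  f_3 = 0.31·(1−0.31)^19 = 0.31·0.000867227 = 0.00026884
Unnormalised posteriors:
  w_1·f_1 = 0.27 × 0.0120172 = 0.00324464
  w_2·f_2 = 0.31 × 0.00195984 = 0.00060755
  w_3·f_3 = 0.42 × 0.00026884 = 0.000112913
Denominator: 0.00324464 + 0.00060755 + 0.000112913 = 0.0039651
Responsibility of Cluster 2: 0.00060755 / 0.0039651 ≈ 0.1532

0.1532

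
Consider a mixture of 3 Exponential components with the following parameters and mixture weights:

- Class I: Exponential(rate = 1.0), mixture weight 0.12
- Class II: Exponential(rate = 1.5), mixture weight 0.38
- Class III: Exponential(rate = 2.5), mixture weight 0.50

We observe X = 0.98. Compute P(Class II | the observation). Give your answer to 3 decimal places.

0.462

Apply Bayes' rule: the posterior for each component is proportional to its prior times its likelihood at x.
Component likelihoods at x = 0.98:
  f_I = 0.375311
  f_II = 0.344888
  f_III = 0.215734
Unnormalised posteriors:
  π_I·f_I = 0.12 × 0.375311 = 0.0450373
  π_II·f_II = 0.38 × 0.344888 = 0.131058
  π_III·f_III = 0.50 × 0.215734 = 0.107867
Normaliser: 0.0450373 + 0.131058 + 0.107867 = 0.283962
So the posterior for Class II is 0.131058 / 0.283962 ≈ 0.462.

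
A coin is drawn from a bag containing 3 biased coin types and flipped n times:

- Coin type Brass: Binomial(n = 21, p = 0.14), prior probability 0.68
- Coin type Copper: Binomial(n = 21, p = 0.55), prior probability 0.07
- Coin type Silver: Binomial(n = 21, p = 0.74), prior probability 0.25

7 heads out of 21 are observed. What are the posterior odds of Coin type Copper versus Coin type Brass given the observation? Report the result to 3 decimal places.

Only the two components matter; the odds are (w_i f_i(x)) / (w_j f_j(x)).
Binomial probabilities:
  L_Brass = C(21,7)·0.14^7·0.86^14 = 116280·1.05414e-06·0.121054 = 0.0148381
  L_Copper = C(21,7)·0.55^7·0.45^14 = 116280·0.0152244·1.39629e-05 = 0.0247183
  L_Silver = C(21,7)·0.74^7·0.26^14 = 116280·0.121513·6.451e-09 = 9.11494e-05
Posterior odds = (w_Copper·L_Copper) / (w_Brass·L_Brass) = (0.07·0.0247183) / (0.68·0.0148381) = 0.00173028 / 0.0100899 ≈ 0.171

0.171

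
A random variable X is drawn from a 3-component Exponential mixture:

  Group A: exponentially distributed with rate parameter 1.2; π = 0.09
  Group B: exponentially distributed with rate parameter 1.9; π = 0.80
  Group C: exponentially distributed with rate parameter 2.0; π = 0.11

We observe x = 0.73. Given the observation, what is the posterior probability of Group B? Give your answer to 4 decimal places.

0.7981

Apply Bayes' rule: the posterior for each component is proportional to its prior times its likelihood at x.
Component likelihoods at x = 0.73:
  L_A = 0.499734
  L_B = 0.474665
  L_C = 0.464473
Unnormalised posteriors:
  π_A·L_A = 0.09 × 0.499734 = 0.0449761
  π_B·L_B = 0.80 × 0.474665 = 0.379732
  π_C·L_C = 0.11 × 0.464473 = 0.051092
Normaliser: 0.0449761 + 0.379732 + 0.051092 = 0.4758
Responsibility of Group B: 0.379732 / 0.4758 ≈ 0.7981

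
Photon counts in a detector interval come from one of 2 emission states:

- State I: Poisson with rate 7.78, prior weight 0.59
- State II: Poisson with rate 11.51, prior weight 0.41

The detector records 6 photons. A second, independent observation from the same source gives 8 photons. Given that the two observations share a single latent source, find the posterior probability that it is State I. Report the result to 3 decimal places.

Posterior ∝ prior × likelihood, so P(k | x) ∝ P(Z=k) f_k(x); normalise over all components.
Since both observations come from the same component, the likelihood for component k is f_k(x₁)·f_k(x₂).
  L_I = [0.128746] × [0.139157] = 0.0179159
  L_II = [0.0323884] × [0.0766218] = 0.00248166
Unnormalised posteriors:
  P(Z=I)·L_I = 0.59 × 0.0179159 = 0.0105704
  P(Z=II)·L_II = 0.41 × 0.00248166 = 0.00101748
Denominator: 0.0105704 + 0.00101748 = 0.0115879
So the posterior for State I is 0.0105704 / 0.0115879 ≈ 0.912.

0.912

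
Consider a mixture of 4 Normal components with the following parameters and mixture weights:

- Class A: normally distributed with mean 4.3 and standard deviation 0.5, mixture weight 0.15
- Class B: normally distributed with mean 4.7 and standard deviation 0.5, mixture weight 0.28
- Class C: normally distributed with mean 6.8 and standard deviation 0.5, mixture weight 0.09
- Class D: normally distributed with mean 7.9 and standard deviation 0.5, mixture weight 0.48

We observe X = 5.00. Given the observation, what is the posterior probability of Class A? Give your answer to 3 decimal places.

The responsibility of component k is P(Z=k) f_k(x) divided by Σ_j P(Z=j) f_j(x).
Evaluate each component's likelihood at the observed value:
  f_A = 0.299455
  f_B = 0.666449
  f_C = 0.0012238
  f_D = 3.95464e-08
Weight by the priors:
  P(Z=A)·f_A = 0.15 × 0.299455 = 0.0449182
  P(Z=B)·f_B = 0.28 × 0.666449 = 0.186606
  P(Z=C)·f_C = 0.09 × 0.0012238 = 0.000110142
  P(Z=D)·f_D = 0.48 × 3.95464e-08 = 1.89823e-08
Evidence: 0.0449182 + 0.186606 + 0.000110142 + 1.89823e-08 = 0.231634
Responsibility of Class A: 0.0449182 / 0.231634 ≈ 0.194

0.194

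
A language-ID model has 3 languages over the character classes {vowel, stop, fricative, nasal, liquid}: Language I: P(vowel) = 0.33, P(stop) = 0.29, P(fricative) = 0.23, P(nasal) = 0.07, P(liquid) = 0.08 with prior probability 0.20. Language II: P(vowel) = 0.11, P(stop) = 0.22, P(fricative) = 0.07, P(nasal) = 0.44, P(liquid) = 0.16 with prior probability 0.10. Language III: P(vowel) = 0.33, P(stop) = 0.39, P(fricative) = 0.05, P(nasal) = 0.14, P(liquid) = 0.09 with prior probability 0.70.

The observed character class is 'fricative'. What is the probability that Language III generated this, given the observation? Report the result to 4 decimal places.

Apply Bayes' rule: the posterior for each component is proportional to its prior times its likelihood at x.
Evaluate each component's likelihood at the observed value:
  p_I = P(fricative | comp) = 0.23
  p_II = P(fricative | comp) = 0.07
  p_III = P(fricative | comp) = 0.05
Weight by the priors:
  π_I·p_I = 0.20 × 0.23 = 0.046
  π_II·p_II = 0.10 × 0.07 = 0.007
  π_III·p_III = 0.70 × 0.05 = 0.035
Evidence: 0.046 + 0.007 + 0.035 = 0.088
So the posterior for Language III is 0.035 / 0.088 ≈ 0.3977.

0.3977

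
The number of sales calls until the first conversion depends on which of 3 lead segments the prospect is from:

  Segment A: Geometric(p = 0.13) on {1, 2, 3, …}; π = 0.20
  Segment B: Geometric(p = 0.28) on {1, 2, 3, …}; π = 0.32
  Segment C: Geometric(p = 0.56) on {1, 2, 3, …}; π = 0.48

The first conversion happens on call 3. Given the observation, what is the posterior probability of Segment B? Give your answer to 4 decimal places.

P(component k | x) = π_k·f_k(x) / marginal(x), where marginal(x) = Σ_j π_j·f_j(x).
Evaluate each component's likelihood at the observed value:
  L_A = 0.13·(1−0.13)^2 = 0.13·0.7569 = 0.098397
  L_B = 0.28·(1−0.28)^2 = 0.28·0.5184 = 0.145152
  L_C = 0.56·(1−0.56)^2 = 0.56·0.1936 = 0.108416
Unnormalised posteriors:
  π_A·L_A = 0.20 × 0.098397 = 0.0196794
  π_B·L_B = 0.32 × 0.145152 = 0.0464486
  π_C·L_C = 0.48 × 0.108416 = 0.0520397
Denominator: 0.0196794 + 0.0464486 + 0.0520397 = 0.118168
So the posterior for Segment B is 0.0464486 / 0.118168 ≈ 0.3931.

0.3931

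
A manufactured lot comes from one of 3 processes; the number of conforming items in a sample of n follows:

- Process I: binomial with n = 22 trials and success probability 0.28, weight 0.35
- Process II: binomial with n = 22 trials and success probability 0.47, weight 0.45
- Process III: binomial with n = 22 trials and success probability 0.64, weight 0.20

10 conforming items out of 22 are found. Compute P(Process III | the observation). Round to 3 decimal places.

0.074

By Bayes' theorem, P(k | x) = w_k f_k(x) / Σ_j w_j f_j(x).
Binomial probabilities:
  p_I = 0.0371738
  p_II = 0.167092
  p_III = 0.0353262
Prior × likelihood for each component:
  w_I·p_I = 0.35 × 0.0371738 = 0.0130108
  w_II·p_II = 0.45 × 0.167092 = 0.0751914
  w_III·p_III = 0.20 × 0.0353262 = 0.00706523
Normaliser: 0.0130108 + 0.0751914 + 0.00706523 = 0.0952674
Responsibility of Process III: 0.00706523 / 0.0952674 ≈ 0.074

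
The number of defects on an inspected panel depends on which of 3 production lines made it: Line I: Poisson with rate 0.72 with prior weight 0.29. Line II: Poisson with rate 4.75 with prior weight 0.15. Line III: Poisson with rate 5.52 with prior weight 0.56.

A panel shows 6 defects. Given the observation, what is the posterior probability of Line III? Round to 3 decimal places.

0.810

Apply Bayes' rule: the posterior for each component is proportional to its prior times its likelihood at x.
Component likelihoods at x = 6 defects:
  p_I = e^(−0.72)·0.72^6/6! = 9.41826e-05
  p_II = e^(−4.75)·4.75^6/6! = 0.138016
  p_III = e^(−5.52)·5.52^6/6! = 0.157397
Weight by the priors:
  w_I·p_I = 0.29 × 9.41826e-05 = 2.73129e-05
  w_II·p_II = 0.15 × 0.138016 = 0.0207024
  w_III·p_III = 0.56 × 0.157397 = 0.0881423
Sum: 2.73129e-05 + 0.0207024 + 0.0881423 = 0.108872
P(Line III | the observation) = 0.0881423 / 0.108872 ≈ 0.810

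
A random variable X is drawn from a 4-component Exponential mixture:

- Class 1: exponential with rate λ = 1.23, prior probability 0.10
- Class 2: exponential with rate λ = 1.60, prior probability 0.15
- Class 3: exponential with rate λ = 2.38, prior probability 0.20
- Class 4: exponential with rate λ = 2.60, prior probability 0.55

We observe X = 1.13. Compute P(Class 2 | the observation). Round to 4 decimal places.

0.2210

Apply Bayes' rule: the posterior for each component is proportional to its prior times its likelihood at x.
Evaluate each component's likelihood at the observed value:
  p_1 = 0.306393
  p_2 = 0.262371
  p_3 = 0.161654
  p_4 = 0.137726
Unnormalised posteriors:
  π_1·p_1 = 0.10 × 0.306393 = 0.0306393
  π_2·p_2 = 0.15 × 0.262371 = 0.0393556
  π_3·p_3 = 0.20 × 0.161654 = 0.0323307
  π_4·p_4 = 0.55 × 0.137726 = 0.0757493
Normaliser: 0.0306393 + 0.0393556 + 0.0323307 + 0.0757493 = 0.178075
Responsibility of Class 2: 0.0393556 / 0.178075 ≈ 0.2210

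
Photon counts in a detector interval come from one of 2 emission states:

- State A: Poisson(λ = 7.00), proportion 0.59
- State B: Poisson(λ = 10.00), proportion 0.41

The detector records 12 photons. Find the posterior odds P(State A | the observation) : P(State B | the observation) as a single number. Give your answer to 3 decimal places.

0.400

The posterior odds equal the prior odds times the likelihood ratio: (π_i/π_j)·(f_i(x)/f_j(x)).
Evaluate each component's likelihood at the observed value:
  p_A = e^(−7.00)·7.00^12/12! = 0.0263498
  p_B = e^(−10.00)·10.00^12/12! = 0.0947803
Posterior odds = (π_A·p_A) / (π_B·p_B) = (0.59·0.0263498) / (0.41·0.0947803) = 0.0155464 / 0.0388599 ≈ 0.400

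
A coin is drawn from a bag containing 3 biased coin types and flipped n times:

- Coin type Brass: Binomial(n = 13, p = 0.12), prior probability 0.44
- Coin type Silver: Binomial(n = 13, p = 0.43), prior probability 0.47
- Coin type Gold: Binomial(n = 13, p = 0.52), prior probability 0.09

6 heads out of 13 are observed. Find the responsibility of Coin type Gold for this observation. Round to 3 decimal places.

0.151

The responsibility of component k is π_k f_k(x) divided by Σ_j π_j f_j(x).
Component likelihoods at x = 6 heads out of 13:
  p_Brass = 0.00209403
  p_Silver = 0.212057
  p_Gold = 0.199171
Multiply by the mixture weights:
  π_Brass·p_Brass = 0.44 × 0.00209403 = 0.000921374
  π_Silver·p_Silver = 0.47 × 0.212057 = 0.0996667
  π_Gold·p_Gold = 0.09 × 0.199171 = 0.0179254
Denominator: 0.000921374 + 0.0996667 + 0.0179254 = 0.118513
P(Coin type Gold | the observation) ≈ 0.151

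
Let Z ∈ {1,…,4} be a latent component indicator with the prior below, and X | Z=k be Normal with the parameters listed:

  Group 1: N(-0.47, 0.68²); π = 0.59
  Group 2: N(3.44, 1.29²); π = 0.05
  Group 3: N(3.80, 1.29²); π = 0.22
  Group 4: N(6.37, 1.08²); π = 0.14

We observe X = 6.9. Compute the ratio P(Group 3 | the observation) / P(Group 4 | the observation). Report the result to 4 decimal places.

Since P(k|x) ∝ w_k f_k(x), the posterior odds are w_i f_i(x) / (w_j f_j(x)).
Evaluate each component's likelihood at the observed value:
  f_1 = 1.8226e-26
  f_2 = 0.00847529
  f_3 = 0.0172313
  f_4 = 0.327485
Odds = (0.22/0.14) × (0.0172313/0.327485) = 1.57143 × 0.0526171 ≈ 0.0827

0.0827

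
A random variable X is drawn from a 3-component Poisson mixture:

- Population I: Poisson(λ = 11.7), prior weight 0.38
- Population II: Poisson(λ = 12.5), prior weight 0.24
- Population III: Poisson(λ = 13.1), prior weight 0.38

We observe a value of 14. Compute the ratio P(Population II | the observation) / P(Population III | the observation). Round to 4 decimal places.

Only the two components matter; the odds are (π_i f_i(x)) / (π_j f_j(x)).
Component likelihoods at x = 14:
  p_I = e^(−11.7)·11.7^14/14! = 0.0856936
  p_II = e^(−12.5)·12.5^14/14! = 0.0971965
  p_III = e^(−13.1)·13.1^14/14! = 0.102833
Odds = (0.24/0.38) × (0.0971965/0.102833) = 0.631579 × 0.945189 ≈ 0.5970

0.5970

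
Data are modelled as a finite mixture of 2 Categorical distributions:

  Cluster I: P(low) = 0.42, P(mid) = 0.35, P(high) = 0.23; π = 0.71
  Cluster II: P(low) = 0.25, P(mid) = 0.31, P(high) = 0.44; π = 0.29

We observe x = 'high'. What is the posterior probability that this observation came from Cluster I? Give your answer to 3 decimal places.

0.561

By Bayes' theorem, P(k | x) = P(Z=k) f_k(x) / Σ_j P(Z=j) f_j(x).
Categorical probabilities:
  f_I = P(high | comp) = 0.23
  f_II = P(high | comp) = 0.44
Unnormalised posteriors:
  P(Z=I)·f_I = 0.71 × 0.23 = 0.1633
  P(Z=II)·f_II = 0.29 × 0.44 = 0.1276
Marginal: 0.1633 + 0.1276 = 0.2909
P(Cluster I | data) ≈ 0.561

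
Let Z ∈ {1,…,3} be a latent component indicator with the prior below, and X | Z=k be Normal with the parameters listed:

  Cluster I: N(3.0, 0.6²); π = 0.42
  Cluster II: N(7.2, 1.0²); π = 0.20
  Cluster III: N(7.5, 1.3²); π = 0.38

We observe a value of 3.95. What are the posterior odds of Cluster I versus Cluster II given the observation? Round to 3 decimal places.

The posterior odds equal the prior odds times the likelihood ratio: (P(Z=i)/P(Z=j))·(f_i(x)/f_j(x)).
Evaluate each component's likelihood at the observed value:
  p_I = (1/(0.6·√(2π)))·exp(−(3.95−3.0)²/(2·0.6²)) = 0.664904·exp(-1.25347) = 0.189838
  p_II = (1/(1.0·√(2π)))·exp(−(3.95−7.2)²/(2·1.0²)) = 0.398942·exp(-5.28125) = 0.00202905
  p_III = (1/(1.3·√(2π)))·exp(−(3.95−7.5)²/(2·1.3²)) = 0.306879·exp(-3.72855) = 0.00737357
0.0797319 / 0.00040581 ≈ 196.476

196.476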